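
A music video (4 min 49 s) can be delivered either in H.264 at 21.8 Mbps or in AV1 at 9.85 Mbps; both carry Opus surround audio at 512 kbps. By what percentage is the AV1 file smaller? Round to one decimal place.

4 min 49 s = 289 s
Audio: 512 kbps = 0.512 Mbps.
H.264: 22.312 Mbps × 289 s = 6448.2 Mb = 0.751 GiB.
AV1: 10.362 Mbps × 289 s = 2994.6 Mb = 0.349 GiB.
Reduction: (1 − 0.349/0.751) × 100 = 53.56%.

53.6%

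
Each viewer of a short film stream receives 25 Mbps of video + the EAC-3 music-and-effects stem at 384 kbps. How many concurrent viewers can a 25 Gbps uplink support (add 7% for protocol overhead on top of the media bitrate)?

920

Audio: 384 kbps = 0.384 Mbps.
Per-viewer media rate: 25.384 Mbps.
On the wire with 7% overhead: 27.161 Mbps.
25 Gbps = 25,000 Mbps; 25,000 / 27.161 = 920.44 → 920 viewers.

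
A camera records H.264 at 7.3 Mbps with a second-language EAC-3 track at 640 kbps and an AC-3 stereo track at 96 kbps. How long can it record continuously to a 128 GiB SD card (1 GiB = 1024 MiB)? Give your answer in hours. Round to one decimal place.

Audio total: 640 + 96 = 736 kbps = 0.736 Mbps.
Total bitrate: 7.3 + 0.736 = 8.036 Mbps.
Capacity: 128 GiB = 1,099,512 Mb.
Recording time: 1,099,512 / 8.036 = 136,823 s ≈ 38.0 hours.

38.0 hours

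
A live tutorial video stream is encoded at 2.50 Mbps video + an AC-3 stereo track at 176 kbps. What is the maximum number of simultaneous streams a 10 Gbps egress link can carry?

3736

Audio: 176 kbps = 0.176 Mbps.
Per-viewer media rate: 2.676 Mbps.
10 Gbps = 10,000 Mbps; 10,000 / 2.676 = 3736.92 → 3736 viewers.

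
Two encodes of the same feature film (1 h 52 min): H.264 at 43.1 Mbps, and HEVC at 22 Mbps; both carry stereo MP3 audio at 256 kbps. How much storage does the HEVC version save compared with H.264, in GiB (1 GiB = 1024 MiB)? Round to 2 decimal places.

16.51 GiB

1 h 52 min = 112 min = 6720 s
Audio: 256 kbps = 0.256 Mbps.
H.264: 43.356 Mbps × 6720 s = 291352.3 Mb = 33.918 GiB.
HEVC: 22.256 Mbps × 6720 s = 149560.3 Mb = 17.411 GiB.
Saving: 33.918 − 17.411 = 16.507 GiB.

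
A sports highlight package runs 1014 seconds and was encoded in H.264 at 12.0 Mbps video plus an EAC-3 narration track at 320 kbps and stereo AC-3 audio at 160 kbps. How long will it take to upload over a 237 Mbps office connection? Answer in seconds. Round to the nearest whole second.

53 seconds

Audio total: 320 + 160 = 480 kbps = 0.480 Mbps.
Total bitrate: 12.480 Mbps.
File: 12.480 Mbps × 1014 s = 12654.7 Mb.
At 237 Mbps: 12654.7 / 237 = 53.4 s ≈ 53.4 seconds.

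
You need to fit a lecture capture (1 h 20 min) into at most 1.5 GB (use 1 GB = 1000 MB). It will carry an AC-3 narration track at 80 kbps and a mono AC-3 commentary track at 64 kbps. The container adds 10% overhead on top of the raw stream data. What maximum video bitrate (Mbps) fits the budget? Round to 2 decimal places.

Budget: 1.5 GB = 12000.0 Mb.
Stream payload after overhead: 12000.0 / 1.10 = 10909.1 Mb.
1 h 20 min = 80 min = 4800 s
Total bitrate budget: 10909.1 Mb / 4800 s = 2.273 Mbps.
Audio total: 80 + 64 = 144 kbps = 0.144 Mbps.
Video: 2.273 − 0.144 = 2.129 Mbps.

2.13 Mbps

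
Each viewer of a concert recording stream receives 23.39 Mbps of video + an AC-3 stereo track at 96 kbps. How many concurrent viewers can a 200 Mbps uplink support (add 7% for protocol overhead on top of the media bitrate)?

Audio: 96 kbps = 0.096 Mbps.
Per-viewer media rate: 23.486 Mbps.
On the wire with 7% overhead: 25.130 Mbps.
200 Mbps = 200.0 Mbps; 200.0 / 25.130 = 7.96 → 7 viewers.

7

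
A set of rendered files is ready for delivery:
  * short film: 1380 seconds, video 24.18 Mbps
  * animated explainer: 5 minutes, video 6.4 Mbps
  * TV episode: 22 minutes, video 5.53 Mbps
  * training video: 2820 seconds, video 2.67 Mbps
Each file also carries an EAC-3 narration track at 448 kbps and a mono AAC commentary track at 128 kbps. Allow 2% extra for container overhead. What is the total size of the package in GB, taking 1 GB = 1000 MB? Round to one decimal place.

Audio total: 448 + 128 = 576 kbps = 0.576 Mbps.
short film: 24.756 Mbps × 1380 s × 1.02 = 34846.5 Mb
animated explainer: 6.976 Mbps × 300 s × 1.02 = 2134.7 Mb
TV episode: 6.106 Mbps × 1320 s × 1.02 = 8221.1 Mb
training video: 3.246 Mbps × 2820 s × 1.02 = 9336.8 Mb
Total: 54539.1 Mb = 6817.4 MB.
= 6.817 GB.

6.8 GB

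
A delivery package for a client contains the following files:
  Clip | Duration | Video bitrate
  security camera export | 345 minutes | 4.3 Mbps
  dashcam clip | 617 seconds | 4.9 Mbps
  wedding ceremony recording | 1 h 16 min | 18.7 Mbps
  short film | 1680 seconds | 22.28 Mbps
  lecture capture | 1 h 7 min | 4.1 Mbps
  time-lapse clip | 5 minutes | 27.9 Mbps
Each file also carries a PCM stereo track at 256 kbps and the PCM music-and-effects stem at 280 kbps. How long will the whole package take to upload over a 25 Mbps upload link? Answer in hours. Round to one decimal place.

Audio total: 256 + 280 = 536 kbps = 0.536 Mbps.
security camera export: 4.836 Mbps × 20700 s = 100105.2 Mb
dashcam clip: 5.436 Mbps × 617 s = 3354.0 Mb
wedding ceremony recording: 19.236 Mbps × 4560 s = 87716.2 Mb
short film: 22.816 Mbps × 1680 s = 38330.9 Mb
lecture capture: 4.636 Mbps × 4020 s = 18636.7 Mb
time-lapse clip: 28.436 Mbps × 300 s = 8530.8 Mb
Total: 256673.8 Mb = 32084.2 MB.
At 25 Mbps: 256673.8 / 25 = 10267 s ≈ 2.85 hours.

2.9 hours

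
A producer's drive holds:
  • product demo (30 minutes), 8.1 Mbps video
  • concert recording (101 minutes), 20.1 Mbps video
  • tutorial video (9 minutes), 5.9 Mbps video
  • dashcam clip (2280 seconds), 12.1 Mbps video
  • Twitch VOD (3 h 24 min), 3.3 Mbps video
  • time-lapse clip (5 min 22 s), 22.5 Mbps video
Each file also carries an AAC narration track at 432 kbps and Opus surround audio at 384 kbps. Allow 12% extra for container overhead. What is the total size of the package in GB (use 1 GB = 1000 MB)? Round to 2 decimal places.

Audio total: 432 + 384 = 816 kbps = 0.816 Mbps.
product demo: 8.916 Mbps × 1800 s × 1.12 = 17974.7 Mb
concert recording: 20.916 Mbps × 6060 s × 1.12 = 141961.1 Mb
tutorial video: 6.716 Mbps × 540 s × 1.12 = 4061.8 Mb
dashcam clip: 12.916 Mbps × 2280 s × 1.12 = 32982.3 Mb
Twitch VOD: 4.116 Mbps × 12240 s × 1.12 = 56425.4 Mb
time-lapse clip: 23.316 Mbps × 322 s × 1.12 = 8408.7 Mb
Total: 261814.0 Mb = 32726.7 MB.
= 32.73 GB.

32.73 GB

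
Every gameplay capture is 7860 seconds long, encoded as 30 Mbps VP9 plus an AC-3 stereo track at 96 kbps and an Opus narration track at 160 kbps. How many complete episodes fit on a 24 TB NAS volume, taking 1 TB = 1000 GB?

Audio total: 96 + 160 = 256 kbps = 0.256 Mbps.
Total bitrate: 30.256 Mbps.
Per item: 30.256 Mbps × 7860 s = 237,812 Mb = 29,727 MB.
Capacity: 24 TB = 192,000,000 Mb; 807.36 items → 807 complete.

807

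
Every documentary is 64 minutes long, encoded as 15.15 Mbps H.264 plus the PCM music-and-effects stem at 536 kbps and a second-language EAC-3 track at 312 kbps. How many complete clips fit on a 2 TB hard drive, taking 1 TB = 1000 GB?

64 min = 3840 s
Audio total: 536 + 312 = 848 kbps = 0.848 Mbps.
Total bitrate: 15.998 Mbps.
Per item: 15.998 Mbps × 3840 s = 61,432 Mb = 7,679 MB.
Capacity: 2 TB = 16,000,000 Mb; 260.45 items → 260 complete.

260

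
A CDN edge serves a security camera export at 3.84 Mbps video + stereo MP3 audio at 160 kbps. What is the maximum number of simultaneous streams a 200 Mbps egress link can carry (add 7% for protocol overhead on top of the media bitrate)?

Audio: 160 kbps = 0.160 Mbps.
Per-viewer media rate: 4.000 Mbps.
On the wire with 7% overhead: 4.280 Mbps.
200 Mbps = 200.0 Mbps; 200.0 / 4.280 = 46.73 → 46 viewers.

46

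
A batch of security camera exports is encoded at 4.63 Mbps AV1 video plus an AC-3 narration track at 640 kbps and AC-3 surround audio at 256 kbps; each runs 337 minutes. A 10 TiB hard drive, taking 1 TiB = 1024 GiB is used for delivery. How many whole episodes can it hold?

787

337 min = 20220 s
Audio total: 640 + 256 = 896 kbps = 0.896 Mbps.
Total bitrate: 5.526 Mbps.
Per item: 5.526 Mbps × 20220 s = 111,736 Mb = 13,967 MB.
Capacity: 10 TiB = 87,960,930 Mb; 787.22 items → 787 complete.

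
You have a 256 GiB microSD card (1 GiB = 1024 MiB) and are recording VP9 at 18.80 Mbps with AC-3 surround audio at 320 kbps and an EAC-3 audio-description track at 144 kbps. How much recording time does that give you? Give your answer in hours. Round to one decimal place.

31.7 hours

Audio total: 320 + 144 = 464 kbps = 0.464 Mbps.
Total bitrate: 18.80 + 0.464 = 19.264 Mbps.
Capacity: 256 GiB = 2,199,023 Mb.
Recording time: 2,199,023 / 19.264 = 114,152 s ≈ 31.7 hours.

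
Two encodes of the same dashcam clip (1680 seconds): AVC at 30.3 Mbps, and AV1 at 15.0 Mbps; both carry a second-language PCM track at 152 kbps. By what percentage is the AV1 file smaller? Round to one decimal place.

50.2%

Audio: 152 kbps = 0.152 Mbps.
AVC: 30.452 Mbps × 1680 s = 51159.4 Mb = 6.395 GB.
AV1: 15.152 Mbps × 1680 s = 25455.4 Mb = 3.182 GB.
Reduction: (1 − 3.182/6.395) × 100 = 50.24%.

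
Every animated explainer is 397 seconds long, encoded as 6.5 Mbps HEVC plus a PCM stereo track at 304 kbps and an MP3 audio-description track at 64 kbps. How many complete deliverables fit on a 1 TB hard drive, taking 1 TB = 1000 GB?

Audio total: 304 + 64 = 368 kbps = 0.368 Mbps.
Total bitrate: 6.868 Mbps.
Per item: 6.868 Mbps × 397 s = 2,727 Mb = 340.8 MB.
Capacity: 1 TB = 8,000,000 Mb; 2934.06 items → 2934 complete.

2934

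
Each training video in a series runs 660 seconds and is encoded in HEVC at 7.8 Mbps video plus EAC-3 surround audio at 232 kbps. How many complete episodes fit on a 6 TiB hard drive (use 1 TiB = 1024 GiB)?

Audio: 232 kbps = 0.232 Mbps.
Total bitrate: 8.032 Mbps.
Per item: 8.032 Mbps × 660 s = 5,301 Mb = 662.6 MB.
Capacity: 6 TiB = 52,776,558 Mb; 9955.74 items → 9955 complete.

9955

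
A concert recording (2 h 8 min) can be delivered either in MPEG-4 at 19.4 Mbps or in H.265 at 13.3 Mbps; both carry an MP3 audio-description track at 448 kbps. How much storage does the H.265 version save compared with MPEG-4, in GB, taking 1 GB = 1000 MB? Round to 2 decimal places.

5.86 GB

2 h 8 min = 128 min = 7680 s
Audio: 448 kbps = 0.448 Mbps.
MPEG-4: 19.848 Mbps × 7680 s = 152432.6 Mb = 19.054 GB.
H.265: 13.748 Mbps × 7680 s = 105584.6 Mb = 13.198 GB.
Saving: 19.054 − 13.198 = 5.856 GB.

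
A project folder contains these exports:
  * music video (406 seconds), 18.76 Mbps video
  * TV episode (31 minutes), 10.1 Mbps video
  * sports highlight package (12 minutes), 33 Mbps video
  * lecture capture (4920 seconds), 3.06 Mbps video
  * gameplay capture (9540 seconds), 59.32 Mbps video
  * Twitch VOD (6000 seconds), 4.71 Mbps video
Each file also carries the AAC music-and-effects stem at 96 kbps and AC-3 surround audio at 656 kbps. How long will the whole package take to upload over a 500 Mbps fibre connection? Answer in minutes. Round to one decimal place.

22.6 minutes

Audio total: 96 + 656 = 752 kbps = 0.752 Mbps.
music video: 19.512 Mbps × 406 s = 7921.9 Mb
TV episode: 10.852 Mbps × 1860 s = 20184.7 Mb
sports highlight package: 33.752 Mbps × 720 s = 24301.4 Mb
lecture capture: 3.812 Mbps × 4920 s = 18755.0 Mb
gameplay capture: 60.072 Mbps × 9540 s = 573086.9 Mb
Twitch VOD: 5.462 Mbps × 6000 s = 32772.0 Mb
Total: 677022.0 Mb = 84627.7 MB.
At 500 Mbps: 677022.0 / 500 = 1354 s ≈ 22.6 minutes.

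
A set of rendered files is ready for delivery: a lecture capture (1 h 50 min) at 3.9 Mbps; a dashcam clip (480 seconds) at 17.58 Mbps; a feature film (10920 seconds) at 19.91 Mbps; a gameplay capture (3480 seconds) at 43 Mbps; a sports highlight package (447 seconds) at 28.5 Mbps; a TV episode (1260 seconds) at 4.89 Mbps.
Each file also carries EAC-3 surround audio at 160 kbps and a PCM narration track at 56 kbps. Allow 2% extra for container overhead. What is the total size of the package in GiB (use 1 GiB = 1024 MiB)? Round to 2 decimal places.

Audio total: 160 + 56 = 216 kbps = 0.216 Mbps.
lecture capture: 4.116 Mbps × 6600 s × 1.02 = 27708.9 Mb
dashcam clip: 17.796 Mbps × 480 s × 1.02 = 8712.9 Mb
feature film: 20.126 Mbps × 10920 s × 1.02 = 224171.4 Mb
gameplay capture: 43.216 Mbps × 3480 s × 1.02 = 153399.5 Mb
sports highlight package: 28.716 Mbps × 447 s × 1.02 = 13092.8 Mb
TV episode: 5.106 Mbps × 1260 s × 1.02 = 6562.2 Mb
Total: 433647.8 Mb = 54206.0 MB.
= 50.48 GiB.

50.48 GiB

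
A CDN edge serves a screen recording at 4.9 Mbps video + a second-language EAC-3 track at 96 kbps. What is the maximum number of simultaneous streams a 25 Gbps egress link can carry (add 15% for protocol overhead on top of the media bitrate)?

4351

Audio: 96 kbps = 0.096 Mbps.
Per-viewer media rate: 4.996 Mbps.
On the wire with 15% overhead: 5.745 Mbps.
25 Gbps = 25,000 Mbps; 25,000 / 5.745 = 4351.31 → 4351 viewers.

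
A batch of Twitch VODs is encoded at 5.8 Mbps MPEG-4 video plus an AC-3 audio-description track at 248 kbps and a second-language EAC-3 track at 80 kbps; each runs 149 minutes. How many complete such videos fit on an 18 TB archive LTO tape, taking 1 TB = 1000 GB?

2628

149 min = 8940 s
Audio total: 248 + 80 = 328 kbps = 0.328 Mbps.
Total bitrate: 6.128 Mbps.
Per item: 6.128 Mbps × 8940 s = 54,784 Mb = 6,848 MB.
Capacity: 18 TB = 144,000,000 Mb; 2628.49 items → 2628 complete.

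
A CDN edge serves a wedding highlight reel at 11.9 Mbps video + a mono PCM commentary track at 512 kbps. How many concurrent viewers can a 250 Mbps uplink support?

20

Audio: 512 kbps = 0.512 Mbps.
Per-viewer media rate: 12.412 Mbps.
250 Mbps = 250.0 Mbps; 250.0 / 12.412 = 20.14 → 20 viewers.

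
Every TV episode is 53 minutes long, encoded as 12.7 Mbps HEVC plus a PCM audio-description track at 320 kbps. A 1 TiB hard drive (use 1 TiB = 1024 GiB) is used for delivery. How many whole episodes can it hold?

212

53 min = 3180 s
Audio: 320 kbps = 0.320 Mbps.
Total bitrate: 13.020 Mbps.
Per item: 13.020 Mbps × 3180 s = 41,404 Mb = 5,175 MB.
Capacity: 1 TiB = 8,796,093 Mb; 212.45 items → 212 complete.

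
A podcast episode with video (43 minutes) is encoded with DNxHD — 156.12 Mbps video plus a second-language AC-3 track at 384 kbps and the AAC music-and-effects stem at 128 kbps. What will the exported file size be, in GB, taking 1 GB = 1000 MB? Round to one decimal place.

50.5 GB

43 min = 2580 s
Audio total: 384 + 128 = 512 kbps = 0.512 Mbps.
Total bitrate: 156.12 + 0.512 = 156.632 Mbps.
Stream data: 156.632 Mbps × 2580 s = 404110.6 Mb.
404,111 Mb ÷ 8 = 50,514 MB → 50.51 GB.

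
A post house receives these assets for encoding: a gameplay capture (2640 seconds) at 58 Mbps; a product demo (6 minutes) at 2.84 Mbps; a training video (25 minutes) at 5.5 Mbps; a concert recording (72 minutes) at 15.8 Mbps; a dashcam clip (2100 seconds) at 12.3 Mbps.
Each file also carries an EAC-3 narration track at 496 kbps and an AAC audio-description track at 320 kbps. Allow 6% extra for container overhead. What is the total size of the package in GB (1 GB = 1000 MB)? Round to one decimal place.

Audio total: 496 + 320 = 816 kbps = 0.816 Mbps.
gameplay capture: 58.816 Mbps × 2640 s × 1.06 = 164590.7 Mb
product demo: 3.656 Mbps × 360 s × 1.06 = 1395.1 Mb
training video: 6.316 Mbps × 1500 s × 1.06 = 10042.4 Mb
concert recording: 16.616 Mbps × 4320 s × 1.06 = 76088.0 Mb
dashcam clip: 13.116 Mbps × 2100 s × 1.06 = 29196.2 Mb
Total: 281312.5 Mb = 35164.1 MB.
= 35.16 GB.

35.2 GB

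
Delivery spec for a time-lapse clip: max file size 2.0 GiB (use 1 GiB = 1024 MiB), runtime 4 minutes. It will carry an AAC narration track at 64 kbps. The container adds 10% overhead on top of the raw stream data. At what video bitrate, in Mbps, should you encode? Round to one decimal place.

65.0 Mbps

Budget: 2.0 GiB = 17179.9 Mb.
Stream payload after overhead: 17179.9 / 1.10 = 15618.1 Mb.
4 min = 240 s
Total bitrate budget: 15618.1 Mb / 240 s = 65.075 Mbps.
Audio: 64 kbps = 0.064 Mbps.
Video: 65.075 − 0.064 = 65.011 Mbps.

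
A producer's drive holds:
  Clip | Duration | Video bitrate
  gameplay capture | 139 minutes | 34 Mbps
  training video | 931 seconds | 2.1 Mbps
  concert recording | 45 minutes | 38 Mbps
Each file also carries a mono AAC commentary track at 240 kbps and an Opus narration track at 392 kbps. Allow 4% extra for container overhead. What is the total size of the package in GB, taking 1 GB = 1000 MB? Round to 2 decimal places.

51.44 GB

Audio total: 240 + 392 = 632 kbps = 0.632 Mbps.
gameplay capture: 34.632 Mbps × 8340 s × 1.04 = 300384.1 Mb
training video: 2.732 Mbps × 931 s × 1.04 = 2645.2 Mb
concert recording: 38.632 Mbps × 2700 s × 1.04 = 108478.7 Mb
Total: 411508.0 Mb = 51438.5 MB.
= 51.44 GB.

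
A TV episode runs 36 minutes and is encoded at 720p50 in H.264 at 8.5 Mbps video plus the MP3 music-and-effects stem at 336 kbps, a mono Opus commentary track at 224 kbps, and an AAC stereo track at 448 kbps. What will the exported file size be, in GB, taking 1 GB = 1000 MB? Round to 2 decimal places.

36 min = 2160 s
Audio total: 336 + 224 + 448 = 1008 kbps = 1.008 Mbps.
Total bitrate: 8.5 + 1.008 = 9.508 Mbps.
Stream data: 9.508 Mbps × 2160 s = 20537.3 Mb.
20,537 Mb ÷ 8 = 2,567 MB → 2.567 GB.

2.57 GB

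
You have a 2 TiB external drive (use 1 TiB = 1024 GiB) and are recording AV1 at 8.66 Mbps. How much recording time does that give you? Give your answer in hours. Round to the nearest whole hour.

564 hours

Capacity: 2 TiB = 17,592,186 Mb.
Recording time: 17,592,186 / 8.660 = 2,031,430 s ≈ 564 hours.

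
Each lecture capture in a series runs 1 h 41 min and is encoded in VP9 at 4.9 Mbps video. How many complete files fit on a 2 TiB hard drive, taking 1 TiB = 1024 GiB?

1 h 41 min = 101 min = 6060 s
Per item: 4.900 Mbps × 6060 s = 29,694 Mb = 3,712 MB.
Capacity: 2 TiB = 17,592,186 Mb; 592.45 items → 592 complete.

592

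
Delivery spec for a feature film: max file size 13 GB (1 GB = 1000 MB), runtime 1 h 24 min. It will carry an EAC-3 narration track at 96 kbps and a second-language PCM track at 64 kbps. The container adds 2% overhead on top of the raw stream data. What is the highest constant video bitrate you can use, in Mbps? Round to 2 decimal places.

20.07 Mbps

Budget: 13 GB = 104000.0 Mb.
Stream payload after overhead: 104000.0 / 1.02 = 101960.8 Mb.
1 h 24 min = 84 min = 5040 s
Total bitrate budget: 101960.8 Mb / 5040 s = 20.230 Mbps.
Audio total: 96 + 64 = 160 kbps = 0.160 Mbps.
Video: 20.230 − 0.160 = 20.070 Mbps.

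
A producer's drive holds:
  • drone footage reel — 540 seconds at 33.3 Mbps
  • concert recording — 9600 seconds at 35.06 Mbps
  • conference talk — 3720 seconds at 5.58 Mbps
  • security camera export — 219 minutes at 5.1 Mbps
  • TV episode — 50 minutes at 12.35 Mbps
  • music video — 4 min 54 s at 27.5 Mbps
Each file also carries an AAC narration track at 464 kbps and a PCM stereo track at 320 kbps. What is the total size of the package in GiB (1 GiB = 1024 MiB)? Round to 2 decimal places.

Audio total: 464 + 320 = 784 kbps = 0.784 Mbps.
drone footage reel: 34.084 Mbps × 540 s = 18405.4 Mb
concert recording: 35.844 Mbps × 9600 s = 344102.4 Mb
conference talk: 6.364 Mbps × 3720 s = 23674.1 Mb
security camera export: 5.884 Mbps × 13140 s = 77315.8 Mb
TV episode: 13.134 Mbps × 3000 s = 39402.0 Mb
music video: 28.284 Mbps × 294 s = 8315.5 Mb
Total: 511215.1 Mb = 63901.9 MB.
= 59.51 GiB.

59.51 GiB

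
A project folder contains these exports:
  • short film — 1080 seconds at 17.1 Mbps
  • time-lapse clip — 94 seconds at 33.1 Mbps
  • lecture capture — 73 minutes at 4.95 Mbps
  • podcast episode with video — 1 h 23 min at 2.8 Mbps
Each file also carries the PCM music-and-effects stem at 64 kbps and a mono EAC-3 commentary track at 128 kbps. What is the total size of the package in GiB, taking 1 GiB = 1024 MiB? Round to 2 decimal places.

Audio total: 64 + 128 = 192 kbps = 0.192 Mbps.
short film: 17.292 Mbps × 1080 s = 18675.4 Mb
time-lapse clip: 33.292 Mbps × 94 s = 3129.4 Mb
lecture capture: 5.142 Mbps × 4380 s = 22522.0 Mb
podcast episode with video: 2.992 Mbps × 4980 s = 14900.2 Mb
Total: 59226.9 Mb = 7403.4 MB.
= 6.895 GiB.

6.89 GiB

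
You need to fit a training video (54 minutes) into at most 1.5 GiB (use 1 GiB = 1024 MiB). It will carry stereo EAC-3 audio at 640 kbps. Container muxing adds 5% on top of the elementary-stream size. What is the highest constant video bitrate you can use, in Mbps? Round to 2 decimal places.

3.15 Mbps

Budget: 1.5 GiB = 12884.9 Mb.
Stream payload after overhead: 12884.9 / 1.05 = 12271.3 Mb.
54 min = 3240 s
Total bitrate budget: 12271.3 Mb / 3240 s = 3.787 Mbps.
Audio: 640 kbps = 0.640 Mbps.
Video: 3.787 − 0.640 = 3.147 Mbps.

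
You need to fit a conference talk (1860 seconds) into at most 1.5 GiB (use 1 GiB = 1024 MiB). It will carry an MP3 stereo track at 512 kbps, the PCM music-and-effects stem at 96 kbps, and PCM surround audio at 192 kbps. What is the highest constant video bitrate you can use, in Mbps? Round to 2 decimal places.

Budget: 1.5 GiB = 12884.9 Mb.
Total bitrate budget: 12884.9 Mb / 1860 s = 6.927 Mbps.
Audio total: 512 + 96 + 192 = 800 kbps = 0.800 Mbps.
Video: 6.927 − 0.800 = 6.127 Mbps.

6.13 Mbps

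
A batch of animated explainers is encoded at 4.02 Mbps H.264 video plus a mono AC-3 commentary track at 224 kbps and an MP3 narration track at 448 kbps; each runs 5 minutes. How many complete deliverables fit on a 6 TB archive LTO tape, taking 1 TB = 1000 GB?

34100

5 min = 300 s
Audio total: 224 + 448 = 672 kbps = 0.672 Mbps.
Total bitrate: 4.692 Mbps.
Per item: 4.692 Mbps × 300 s = 1,408 Mb = 175.9 MB.
Capacity: 6 TB = 48,000,000 Mb; 34100.60 items → 34100 complete.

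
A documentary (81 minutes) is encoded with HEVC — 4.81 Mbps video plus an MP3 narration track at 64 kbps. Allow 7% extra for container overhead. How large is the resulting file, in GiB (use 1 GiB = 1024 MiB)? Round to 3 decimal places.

2.951 GiB

81 min = 4860 s
Audio: 64 kbps = 0.064 Mbps.
Total bitrate: 4.81 + 0.064 = 4.874 Mbps.
Stream data: 4.874 Mbps × 4860 s = 23687.6 Mb.
With 7% container overhead: ×1.07.
25,346 Mb = 3,168,221,850 bytes ÷ 1,073,741,824 = 2.951 GiB.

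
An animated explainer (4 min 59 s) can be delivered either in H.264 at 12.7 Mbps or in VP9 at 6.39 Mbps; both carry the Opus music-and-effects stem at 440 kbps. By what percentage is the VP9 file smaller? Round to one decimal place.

48.0%

4 min 59 s = 299 s
Audio: 440 kbps = 0.440 Mbps.
H.264: 13.140 Mbps × 299 s = 3928.9 Mb = 491.108 MB.
VP9: 6.830 Mbps × 299 s = 2042.2 Mb = 255.271 MB.
Reduction: (1 − 255.271/491.108) × 100 = 48.02%.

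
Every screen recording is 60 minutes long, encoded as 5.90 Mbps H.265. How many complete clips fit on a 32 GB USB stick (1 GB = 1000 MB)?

60 min = 3600 s
Per item: 5.900 Mbps × 3600 s = 21,240 Mb = 2,655 MB.
Capacity: 32 GB = 256,000 Mb; 12.05 items → 12 complete.

12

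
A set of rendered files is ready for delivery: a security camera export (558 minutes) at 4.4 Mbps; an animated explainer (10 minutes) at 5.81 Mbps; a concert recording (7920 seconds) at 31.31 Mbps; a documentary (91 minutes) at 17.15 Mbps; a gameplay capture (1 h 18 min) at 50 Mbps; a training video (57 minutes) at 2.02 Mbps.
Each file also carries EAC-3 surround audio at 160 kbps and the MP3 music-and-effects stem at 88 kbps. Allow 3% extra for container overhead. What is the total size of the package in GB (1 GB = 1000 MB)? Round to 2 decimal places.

96.19 GB

Audio total: 160 + 88 = 248 kbps = 0.248 Mbps.
security camera export: 4.648 Mbps × 33480 s × 1.03 = 160283.5 Mb
animated explainer: 6.058 Mbps × 600 s × 1.03 = 3743.8 Mb
concert recording: 31.558 Mbps × 7920 s × 1.03 = 257437.5 Mb
documentary: 17.398 Mbps × 5460 s × 1.03 = 97842.9 Mb
gameplay capture: 50.248 Mbps × 4680 s × 1.03 = 242215.5 Mb
training video: 2.268 Mbps × 3420 s × 1.03 = 7989.3 Mb
Total: 769512.5 Mb = 96189.1 MB.
= 96.19 GB.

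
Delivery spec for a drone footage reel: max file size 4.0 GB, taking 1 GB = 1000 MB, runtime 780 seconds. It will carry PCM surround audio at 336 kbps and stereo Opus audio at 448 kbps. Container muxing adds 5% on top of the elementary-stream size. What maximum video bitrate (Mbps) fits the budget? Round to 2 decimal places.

38.29 Mbps

Budget: 4.0 GB = 32000.0 Mb.
Stream payload after overhead: 32000.0 / 1.05 = 30476.2 Mb.
Total bitrate budget: 30476.2 Mb / 780 s = 39.072 Mbps.
Audio total: 336 + 448 = 784 kbps = 0.784 Mbps.
Video: 39.072 − 0.784 = 38.288 Mbps.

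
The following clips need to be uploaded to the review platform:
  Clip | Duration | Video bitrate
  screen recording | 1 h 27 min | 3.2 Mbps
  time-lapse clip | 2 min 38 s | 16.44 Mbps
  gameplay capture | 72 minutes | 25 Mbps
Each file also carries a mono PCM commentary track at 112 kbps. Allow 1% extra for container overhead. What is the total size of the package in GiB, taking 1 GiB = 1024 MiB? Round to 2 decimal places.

Audio: 112 kbps = 0.112 Mbps.
screen recording: 3.312 Mbps × 5220 s × 1.01 = 17461.5 Mb
time-lapse clip: 16.552 Mbps × 158 s × 1.01 = 2641.4 Mb
gameplay capture: 25.112 Mbps × 4320 s × 1.01 = 109568.7 Mb
Total: 129671.6 Mb = 16208.9 MB.
= 15.10 GiB.

15.10 GiB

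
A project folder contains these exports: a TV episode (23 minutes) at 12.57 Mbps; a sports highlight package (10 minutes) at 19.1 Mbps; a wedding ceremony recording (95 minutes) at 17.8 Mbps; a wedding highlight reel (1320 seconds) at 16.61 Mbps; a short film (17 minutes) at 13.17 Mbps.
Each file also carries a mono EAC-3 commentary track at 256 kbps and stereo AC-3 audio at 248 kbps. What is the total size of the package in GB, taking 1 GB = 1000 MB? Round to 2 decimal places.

21.33 GB

Audio total: 256 + 248 = 504 kbps = 0.504 Mbps.
TV episode: 13.074 Mbps × 1380 s = 18042.1 Mb
sports highlight package: 19.604 Mbps × 600 s = 11762.4 Mb
wedding ceremony recording: 18.304 Mbps × 5700 s = 104332.8 Mb
wedding highlight reel: 17.114 Mbps × 1320 s = 22590.5 Mb
short film: 13.674 Mbps × 1020 s = 13947.5 Mb
Total: 170675.3 Mb = 21334.4 MB.
= 21.33 GB.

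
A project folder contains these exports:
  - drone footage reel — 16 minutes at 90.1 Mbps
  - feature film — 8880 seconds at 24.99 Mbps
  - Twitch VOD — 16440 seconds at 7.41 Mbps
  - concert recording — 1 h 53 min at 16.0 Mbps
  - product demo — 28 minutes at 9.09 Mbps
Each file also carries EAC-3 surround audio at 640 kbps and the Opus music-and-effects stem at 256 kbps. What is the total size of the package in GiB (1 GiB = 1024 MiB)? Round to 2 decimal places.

Audio total: 640 + 256 = 896 kbps = 0.896 Mbps.
drone footage reel: 90.996 Mbps × 960 s = 87356.2 Mb
feature film: 25.886 Mbps × 8880 s = 229867.7 Mb
Twitch VOD: 8.306 Mbps × 16440 s = 136550.6 Mb
concert recording: 16.896 Mbps × 6780 s = 114554.9 Mb
product demo: 9.986 Mbps × 1680 s = 16776.5 Mb
Total: 585105.8 Mb = 73138.2 MB.
= 68.12 GiB.

68.12 GiB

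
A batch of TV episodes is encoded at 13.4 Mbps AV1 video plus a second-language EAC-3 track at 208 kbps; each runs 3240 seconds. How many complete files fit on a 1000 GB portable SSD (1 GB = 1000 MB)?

Audio: 208 kbps = 0.208 Mbps.
Total bitrate: 13.608 Mbps.
Per item: 13.608 Mbps × 3240 s = 44,090 Mb = 5,511 MB.
Capacity: 1000 GB = 8,000,000 Mb; 181.45 items → 181 complete.

181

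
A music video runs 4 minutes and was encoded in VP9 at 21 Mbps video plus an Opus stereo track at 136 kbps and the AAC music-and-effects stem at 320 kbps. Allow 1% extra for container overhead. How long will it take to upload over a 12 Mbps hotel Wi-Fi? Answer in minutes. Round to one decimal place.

4 min = 240 s
Audio total: 136 + 320 = 456 kbps = 0.456 Mbps.
Total bitrate: 21.456 Mbps.
File: 21.456 Mbps × 240 s = 5149.4 Mb.
With 1% container overhead: ×1.01. → 5200.9 Mb.
At 12 Mbps: 5200.9 / 12 = 433.4 s ≈ 7.22 minutes.

7.2 minutes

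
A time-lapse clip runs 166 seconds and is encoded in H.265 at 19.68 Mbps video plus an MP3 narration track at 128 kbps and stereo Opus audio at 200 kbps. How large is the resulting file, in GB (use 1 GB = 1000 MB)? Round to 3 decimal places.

0.415 GB

Audio total: 128 + 200 = 328 kbps = 0.328 Mbps.
Total bitrate: 19.68 + 0.328 = 20.008 Mbps.
Stream data: 20.008 Mbps × 166 s = 3321.3 Mb.
3,321 Mb ÷ 8 = 415.2 MB → 0.4152 GB.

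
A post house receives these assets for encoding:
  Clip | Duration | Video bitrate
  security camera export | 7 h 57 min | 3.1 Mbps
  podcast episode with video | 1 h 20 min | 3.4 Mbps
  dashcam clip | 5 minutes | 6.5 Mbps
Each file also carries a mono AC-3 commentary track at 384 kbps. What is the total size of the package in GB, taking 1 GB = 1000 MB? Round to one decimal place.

15.0 GB

Audio: 384 kbps = 0.384 Mbps.
security camera export: 3.484 Mbps × 28620 s = 99712.1 Mb
podcast episode with video: 3.784 Mbps × 4800 s = 18163.2 Mb
dashcam clip: 6.884 Mbps × 300 s = 2065.2 Mb
Total: 119940.5 Mb = 14992.6 MB.
= 14.99 GB.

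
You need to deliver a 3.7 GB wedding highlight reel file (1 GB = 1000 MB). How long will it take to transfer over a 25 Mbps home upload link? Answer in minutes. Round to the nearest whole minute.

20 minutes

File: 3.7 GB = 29600.0 Mb.
At 25 Mbps: 29600.0 / 25 = 1184.0 s ≈ 19.7 minutes.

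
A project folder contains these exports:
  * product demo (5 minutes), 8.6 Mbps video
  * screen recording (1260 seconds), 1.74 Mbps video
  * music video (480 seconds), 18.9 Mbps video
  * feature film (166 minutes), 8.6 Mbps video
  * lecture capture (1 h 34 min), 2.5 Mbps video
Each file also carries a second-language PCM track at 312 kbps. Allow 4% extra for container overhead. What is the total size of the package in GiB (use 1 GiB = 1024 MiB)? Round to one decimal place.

Audio: 312 kbps = 0.312 Mbps.
product demo: 8.912 Mbps × 300 s × 1.04 = 2780.5 Mb
screen recording: 2.052 Mbps × 1260 s × 1.04 = 2688.9 Mb
music video: 19.212 Mbps × 480 s × 1.04 = 9590.6 Mb
feature film: 8.912 Mbps × 9960 s × 1.04 = 92314.1 Mb
lecture capture: 2.812 Mbps × 5640 s × 1.04 = 16494.1 Mb
Total: 123868.2 Mb = 15483.5 MB.
= 14.42 GiB.

14.4 GiB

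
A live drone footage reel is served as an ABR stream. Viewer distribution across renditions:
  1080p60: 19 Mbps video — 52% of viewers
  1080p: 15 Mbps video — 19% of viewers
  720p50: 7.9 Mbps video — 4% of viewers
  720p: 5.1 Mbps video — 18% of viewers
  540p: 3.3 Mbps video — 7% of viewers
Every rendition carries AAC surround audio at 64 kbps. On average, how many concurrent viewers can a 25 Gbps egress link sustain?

1753

Audio: 64 kbps = 0.064 Mbps.
Average per-viewer bitrate: 0.52×19.064 + 0.19×15.064 + 0.04×7.964 + 0.18×5.164 + 0.07×3.364 = 14.259 Mbps.
25 Gbps = 25,000 Mbps; 25,000 / 14.259 = 1753.28 → 1753.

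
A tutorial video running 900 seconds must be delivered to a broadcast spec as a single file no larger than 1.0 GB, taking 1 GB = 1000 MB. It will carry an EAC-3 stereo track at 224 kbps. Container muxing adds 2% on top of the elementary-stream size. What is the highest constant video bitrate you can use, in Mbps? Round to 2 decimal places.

Budget: 1.0 GB = 8000.0 Mb.
Stream payload after overhead: 8000.0 / 1.02 = 7843.1 Mb.
Total bitrate budget: 7843.1 Mb / 900 s = 8.715 Mbps.
Audio: 224 kbps = 0.224 Mbps.
Video: 8.715 − 0.224 = 8.491 Mbps.

8.49 Mbps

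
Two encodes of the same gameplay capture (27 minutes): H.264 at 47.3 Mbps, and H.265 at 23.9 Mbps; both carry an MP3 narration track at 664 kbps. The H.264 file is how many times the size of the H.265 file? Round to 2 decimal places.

27 min = 1620 s
Audio: 664 kbps = 0.664 Mbps.
H.264: 47.964 Mbps × 1620 s = 77701.7 Mb = 9.046 GiB.
H.265: 24.564 Mbps × 1620 s = 39793.7 Mb = 4.633 GiB.
Ratio: 9.046 / 4.633 = 1.953.

1.95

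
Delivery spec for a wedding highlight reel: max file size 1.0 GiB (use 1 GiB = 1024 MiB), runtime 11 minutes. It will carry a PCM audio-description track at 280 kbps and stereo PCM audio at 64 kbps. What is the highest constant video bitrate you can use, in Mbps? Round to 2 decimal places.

Budget: 1.0 GiB = 8589.9 Mb.
11 min = 660 s
Total bitrate budget: 8589.9 Mb / 660 s = 13.015 Mbps.
Audio total: 280 + 64 = 344 kbps = 0.344 Mbps.
Video: 13.015 − 0.344 = 12.671 Mbps.

12.67 Mbps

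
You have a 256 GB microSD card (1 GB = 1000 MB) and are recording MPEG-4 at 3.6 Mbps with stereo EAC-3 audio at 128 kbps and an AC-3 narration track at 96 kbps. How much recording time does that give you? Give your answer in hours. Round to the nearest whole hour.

Audio total: 128 + 96 = 224 kbps = 0.224 Mbps.
Total bitrate: 3.6 + 0.224 = 3.824 Mbps.
Capacity: 256 GB = 2,048,000 Mb.
Recording time: 2,048,000 / 3.824 = 535,565 s ≈ 149 hours.

149 hours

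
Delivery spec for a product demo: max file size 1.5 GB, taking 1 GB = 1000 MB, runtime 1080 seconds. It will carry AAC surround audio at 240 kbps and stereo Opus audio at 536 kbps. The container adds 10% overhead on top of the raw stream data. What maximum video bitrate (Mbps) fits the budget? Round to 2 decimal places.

9.33 Mbps

Budget: 1.5 GB = 12000.0 Mb.
Stream payload after overhead: 12000.0 / 1.10 = 10909.1 Mb.
Total bitrate budget: 10909.1 Mb / 1080 s = 10.101 Mbps.
Audio total: 240 + 536 = 776 kbps = 0.776 Mbps.
Video: 10.101 − 0.776 = 9.325 Mbps.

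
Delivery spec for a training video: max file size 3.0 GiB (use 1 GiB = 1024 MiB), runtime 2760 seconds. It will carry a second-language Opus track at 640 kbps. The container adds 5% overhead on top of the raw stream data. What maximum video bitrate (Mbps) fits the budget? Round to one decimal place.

8.3 Mbps

Budget: 3.0 GiB = 25769.8 Mb.
Stream payload after overhead: 25769.8 / 1.05 = 24542.7 Mb.
Total bitrate budget: 24542.7 Mb / 2760 s = 8.892 Mbps.
Audio: 640 kbps = 0.640 Mbps.
Video: 8.892 − 0.640 = 8.252 Mbps.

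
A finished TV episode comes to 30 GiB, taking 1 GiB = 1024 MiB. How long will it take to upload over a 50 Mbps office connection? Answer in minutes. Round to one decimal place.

85.9 minutes

File: 30 GiB = 257698.0 Mb.
At 50 Mbps: 257698.0 / 50 = 5154.0 s ≈ 85.9 minutes.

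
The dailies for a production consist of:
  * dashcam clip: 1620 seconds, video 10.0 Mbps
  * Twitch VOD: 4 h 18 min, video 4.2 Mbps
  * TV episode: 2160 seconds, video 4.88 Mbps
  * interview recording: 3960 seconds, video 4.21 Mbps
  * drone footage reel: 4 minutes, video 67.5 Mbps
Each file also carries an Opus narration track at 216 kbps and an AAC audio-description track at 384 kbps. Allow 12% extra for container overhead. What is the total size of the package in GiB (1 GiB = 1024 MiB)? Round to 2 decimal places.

18.08 GiB

Audio total: 216 + 384 = 600 kbps = 0.600 Mbps.
dashcam clip: 10.600 Mbps × 1620 s × 1.12 = 19232.6 Mb
Twitch VOD: 4.800 Mbps × 15480 s × 1.12 = 83220.5 Mb
TV episode: 5.480 Mbps × 2160 s × 1.12 = 13257.2 Mb
interview recording: 4.810 Mbps × 3960 s × 1.12 = 21333.3 Mb
drone footage reel: 68.100 Mbps × 240 s × 1.12 = 18305.3 Mb
Total: 155348.9 Mb = 19418.6 MB.
= 18.08 GiB.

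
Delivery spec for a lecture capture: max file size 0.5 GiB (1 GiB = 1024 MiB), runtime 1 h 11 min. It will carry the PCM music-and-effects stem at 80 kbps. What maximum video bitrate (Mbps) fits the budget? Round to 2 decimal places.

Budget: 0.5 GiB = 4295.0 Mb.
1 h 11 min = 71 min = 4260 s
Total bitrate budget: 4295.0 Mb / 4260 s = 1.008 Mbps.
Audio: 80 kbps = 0.080 Mbps.
Video: 1.008 − 0.080 = 0.928 Mbps.

0.93 Mbps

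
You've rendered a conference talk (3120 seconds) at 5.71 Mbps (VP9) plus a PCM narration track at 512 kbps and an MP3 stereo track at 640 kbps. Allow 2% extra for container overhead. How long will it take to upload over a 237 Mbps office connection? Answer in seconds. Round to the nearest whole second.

92 seconds

Audio total: 512 + 640 = 1152 kbps = 1.152 Mbps.
Total bitrate: 6.862 Mbps.
File: 6.862 Mbps × 3120 s = 21409.4 Mb.
With 2% container overhead: ×1.02. → 21837.6 Mb.
At 237 Mbps: 21837.6 / 237 = 92.1 s ≈ 92.1 seconds.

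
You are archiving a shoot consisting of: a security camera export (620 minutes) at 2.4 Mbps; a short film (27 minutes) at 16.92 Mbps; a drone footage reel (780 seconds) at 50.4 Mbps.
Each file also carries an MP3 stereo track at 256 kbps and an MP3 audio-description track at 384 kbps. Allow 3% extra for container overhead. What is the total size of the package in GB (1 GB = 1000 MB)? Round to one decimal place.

Audio total: 256 + 384 = 640 kbps = 0.640 Mbps.
security camera export: 3.040 Mbps × 37200 s × 1.03 = 116480.6 Mb
short film: 17.560 Mbps × 1620 s × 1.03 = 29300.6 Mb
drone footage reel: 51.040 Mbps × 780 s × 1.03 = 41005.5 Mb
Total: 186786.8 Mb = 23348.3 MB.
= 23.35 GB.

23.3 GB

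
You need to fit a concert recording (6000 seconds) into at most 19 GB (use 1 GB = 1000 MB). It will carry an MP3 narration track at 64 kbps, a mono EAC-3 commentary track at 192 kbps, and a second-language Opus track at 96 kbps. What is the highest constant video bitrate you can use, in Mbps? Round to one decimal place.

25.0 Mbps

Budget: 19 GB = 152000.0 Mb.
Total bitrate budget: 152000.0 Mb / 6000 s = 25.333 Mbps.
Audio total: 64 + 192 + 96 = 352 kbps = 0.352 Mbps.
Video: 25.333 − 0.352 = 24.981 Mbps.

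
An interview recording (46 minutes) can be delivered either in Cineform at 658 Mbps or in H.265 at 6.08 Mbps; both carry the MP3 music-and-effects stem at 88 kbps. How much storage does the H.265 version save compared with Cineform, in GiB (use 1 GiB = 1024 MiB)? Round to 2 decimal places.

209.47 GiB

46 min = 2760 s
Audio: 88 kbps = 0.088 Mbps.
Cineform: 658.088 Mbps × 2760 s = 1816322.9 Mb = 211.448 GiB.
H.265: 6.168 Mbps × 2760 s = 17023.7 Mb = 1.982 GiB.
Saving: 211.448 − 1.982 = 209.466 GiB.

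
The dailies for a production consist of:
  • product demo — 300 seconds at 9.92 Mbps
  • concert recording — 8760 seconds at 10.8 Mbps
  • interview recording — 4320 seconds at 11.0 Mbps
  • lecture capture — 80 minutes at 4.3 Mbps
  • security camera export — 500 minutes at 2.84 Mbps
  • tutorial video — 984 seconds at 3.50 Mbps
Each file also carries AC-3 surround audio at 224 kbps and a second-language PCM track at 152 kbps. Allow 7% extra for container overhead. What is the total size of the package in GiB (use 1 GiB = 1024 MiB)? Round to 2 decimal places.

33.99 GiB

Audio total: 224 + 152 = 376 kbps = 0.376 Mbps.
product demo: 10.296 Mbps × 300 s × 1.07 = 3305.0 Mb
concert recording: 11.176 Mbps × 8760 s × 1.07 = 104754.9 Mb
interview recording: 11.376 Mbps × 4320 s × 1.07 = 52584.4 Mb
lecture capture: 4.676 Mbps × 4800 s × 1.07 = 24015.9 Mb
security camera export: 3.216 Mbps × 30000 s × 1.07 = 103233.6 Mb
tutorial video: 3.876 Mbps × 984 s × 1.07 = 4081.0 Mb
Total: 291974.8 Mb = 36496.9 MB.
= 33.99 GiB.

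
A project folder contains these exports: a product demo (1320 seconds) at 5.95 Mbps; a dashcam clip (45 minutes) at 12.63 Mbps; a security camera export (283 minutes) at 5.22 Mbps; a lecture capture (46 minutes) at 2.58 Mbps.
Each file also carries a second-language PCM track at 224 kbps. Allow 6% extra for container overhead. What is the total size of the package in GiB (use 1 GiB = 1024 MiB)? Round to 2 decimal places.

Audio: 224 kbps = 0.224 Mbps.
product demo: 6.174 Mbps × 1320 s × 1.06 = 8638.7 Mb
dashcam clip: 12.854 Mbps × 2700 s × 1.06 = 36788.1 Mb
security camera export: 5.444 Mbps × 16980 s × 1.06 = 97985.5 Mb
lecture capture: 2.804 Mbps × 2760 s × 1.06 = 8203.4 Mb
Total: 151615.7 Mb = 18952.0 MB.
= 17.65 GiB.

17.65 GiB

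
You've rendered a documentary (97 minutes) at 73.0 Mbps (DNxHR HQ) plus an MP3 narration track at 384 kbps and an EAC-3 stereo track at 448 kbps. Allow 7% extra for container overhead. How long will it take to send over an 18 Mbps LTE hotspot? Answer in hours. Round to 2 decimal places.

97 min = 5820 s
Audio total: 384 + 448 = 832 kbps = 0.832 Mbps.
Total bitrate: 73.832 Mbps.
File: 73.832 Mbps × 5820 s = 429702.2 Mb.
With 7% container overhead: ×1.07. → 459781.4 Mb.
At 18 Mbps: 459781.4 / 18 = 25543.4 s ≈ 7.1 hours.

7.10 hours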